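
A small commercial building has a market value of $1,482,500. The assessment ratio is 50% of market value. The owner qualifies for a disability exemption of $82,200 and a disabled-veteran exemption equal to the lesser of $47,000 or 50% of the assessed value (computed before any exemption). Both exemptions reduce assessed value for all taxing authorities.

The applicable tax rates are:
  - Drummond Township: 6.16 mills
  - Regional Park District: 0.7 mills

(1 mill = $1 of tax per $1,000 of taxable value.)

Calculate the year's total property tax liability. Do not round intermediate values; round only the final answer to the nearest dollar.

$4,199

Assessed value = $1,482,500 × 0.5 = $741,250
Disabled-veteran exemption = min($47,000, 50% × $741,250) = min($47,000, $370,625) = $47,000 (dollar cap binds)
Taxable value = $741,250 − $82,200 − $47,000 = $612,050
Drummond Township: $612,050 × 0.00616 = $3,770.228
Regional Park District: $612,050 × 0.0007 = $428.435
Total = $4,198.663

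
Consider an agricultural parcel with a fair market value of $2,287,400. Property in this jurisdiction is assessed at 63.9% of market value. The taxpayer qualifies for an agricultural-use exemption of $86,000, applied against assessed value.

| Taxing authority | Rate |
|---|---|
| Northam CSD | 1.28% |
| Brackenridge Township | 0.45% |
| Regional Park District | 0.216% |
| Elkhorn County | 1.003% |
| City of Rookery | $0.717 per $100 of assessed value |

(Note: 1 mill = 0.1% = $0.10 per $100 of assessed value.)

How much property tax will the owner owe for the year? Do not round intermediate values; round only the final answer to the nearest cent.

$50,431.28

Assessed value = $2,287,400 × 0.639 = $1,461,648.6
Taxable value = $1,461,648.6 − $86,000 = $1,375,648.6
Northam CSD: $1,375,648.6 × 0.0128 = $17,608.30208
Brackenridge Township: $1,375,648.6 × 0.0045 = $6,190.4187
Regional Park District: $1,375,648.6 × 0.00216 = $2,971.400976
Elkhorn County: $1,375,648.6 × 0.01003 = $13,797.755458
City of Rookery: $1,375,648.6 × 0.00717 = $9,863.400462
Total = $50,431.277676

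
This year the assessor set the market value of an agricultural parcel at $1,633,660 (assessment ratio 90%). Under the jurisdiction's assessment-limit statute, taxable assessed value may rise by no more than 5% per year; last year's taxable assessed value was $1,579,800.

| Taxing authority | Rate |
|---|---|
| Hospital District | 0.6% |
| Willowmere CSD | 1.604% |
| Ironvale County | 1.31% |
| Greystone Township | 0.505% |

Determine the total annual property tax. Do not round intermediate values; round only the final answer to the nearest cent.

Uncapped assessed value = $1,633,660 × 0.9 = $1,470,294
Cap limit = $1,579,800 × 1.05 = $1,658,790
Taxable assessed value = min($1,470,294, $1,658,790) = $1,470,294 (cap does not bind)
Hospital District: $1,470,294 × 0.006 = $8,821.764
Willowmere CSD: $1,470,294 × 0.01604 = $23,583.51576
Ironvale County: $1,470,294 × 0.0131 = $19,260.8514
Greystone Township: $1,470,294 × 0.00505 = $7,424.9847
Total = $59,091.11586

$59,091.12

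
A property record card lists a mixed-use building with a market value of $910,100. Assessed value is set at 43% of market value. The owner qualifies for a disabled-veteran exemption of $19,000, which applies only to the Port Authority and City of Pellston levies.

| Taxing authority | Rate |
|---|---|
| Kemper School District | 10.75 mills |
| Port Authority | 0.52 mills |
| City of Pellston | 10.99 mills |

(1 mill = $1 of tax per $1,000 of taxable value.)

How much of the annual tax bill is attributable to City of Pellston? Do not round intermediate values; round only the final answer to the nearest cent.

$4,092.05

Assessed value = $910,100 × 0.43 = $391,343
City of Pellston taxable value = $391,343 − $19,000 = $372,343
City of Pellston levy = $372,343 × 0.01099 = $4,092.04957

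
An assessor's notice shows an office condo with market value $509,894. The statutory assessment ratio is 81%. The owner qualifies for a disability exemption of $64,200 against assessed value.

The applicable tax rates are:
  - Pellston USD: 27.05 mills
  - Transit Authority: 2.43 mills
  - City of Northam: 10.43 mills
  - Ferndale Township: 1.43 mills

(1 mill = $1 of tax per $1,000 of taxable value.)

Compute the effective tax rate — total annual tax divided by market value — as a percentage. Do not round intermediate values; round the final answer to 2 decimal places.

2.83%

Assessed value = $509,894 × 0.81 = $413,014.14
Taxable value = $413,014.14 − $64,200 = $348,814.14
Pellston USD: $348,814.14 × 0.02705 = $9,435.422487
Transit Authority: $348,814.14 × 0.00243 = $847.6183602
City of Northam: $348,814.14 × 0.01043 = $3,638.1314802
Ferndale Township: $348,814.14 × 0.00143 = $498.8042202
Total tax = $14,419.9765476
Effective rate = $14,419.9765476 ÷ $509,894 = 2.83% of market value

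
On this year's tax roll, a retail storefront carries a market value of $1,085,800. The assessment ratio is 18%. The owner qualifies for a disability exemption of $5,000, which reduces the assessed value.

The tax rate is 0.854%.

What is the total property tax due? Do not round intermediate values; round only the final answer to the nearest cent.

$1,626.39

Assessed value = $1,085,800 × 0.18 = $195,444
Taxable value = $195,444 − $5,000 = $190,444
Tax = $190,444 × 0.00854 = $1,626.39176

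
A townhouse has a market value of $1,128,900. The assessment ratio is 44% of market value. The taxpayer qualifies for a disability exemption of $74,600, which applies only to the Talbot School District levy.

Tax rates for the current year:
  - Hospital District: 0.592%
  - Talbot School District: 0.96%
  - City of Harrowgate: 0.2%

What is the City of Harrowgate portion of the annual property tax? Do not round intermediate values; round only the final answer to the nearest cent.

Assessed value = $1,128,900 × 0.44 = $496,716
City of Harrowgate taxable value = $496,716 (exemption does not apply)
City of Harrowgate levy = $496,716 × 0.002 = $993.432

$993.43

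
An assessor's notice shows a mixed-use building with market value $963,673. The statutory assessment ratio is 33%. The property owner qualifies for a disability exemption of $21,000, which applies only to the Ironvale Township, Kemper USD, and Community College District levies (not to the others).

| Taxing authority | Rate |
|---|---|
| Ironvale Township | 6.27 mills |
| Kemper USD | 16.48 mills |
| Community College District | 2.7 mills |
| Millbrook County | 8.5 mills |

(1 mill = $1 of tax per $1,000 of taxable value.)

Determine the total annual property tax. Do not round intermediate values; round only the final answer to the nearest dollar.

Assessed value = $963,673 × 0.33 = $318,012.09
Ironvale Township: ($318,012.09 − $21,000) × 0.00627 = $297,012.09 × 0.00627 = $1,862.2658043
Kemper USD: ($318,012.09 − $21,000) × 0.01648 = $297,012.09 × 0.01648 = $4,894.7592432
Community College District: ($318,012.09 − $21,000) × 0.0027 = $297,012.09 × 0.0027 = $801.932643
Millbrook County: $318,012.09 × 0.0085 = $2,703.102765
Total = $10,262.0604555

$10,262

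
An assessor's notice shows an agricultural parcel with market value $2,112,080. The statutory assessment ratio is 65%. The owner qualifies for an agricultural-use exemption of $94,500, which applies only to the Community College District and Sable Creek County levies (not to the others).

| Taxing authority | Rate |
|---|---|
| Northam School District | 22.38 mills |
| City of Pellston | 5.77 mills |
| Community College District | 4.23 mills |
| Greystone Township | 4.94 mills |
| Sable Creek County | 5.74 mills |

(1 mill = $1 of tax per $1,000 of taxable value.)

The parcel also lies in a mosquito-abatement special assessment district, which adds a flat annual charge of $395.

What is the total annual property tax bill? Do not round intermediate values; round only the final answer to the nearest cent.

$58,567.84

Assessed value = $2,112,080 × 0.65 = $1,372,852
Northam School District: $1,372,852 × 0.02238 = $30,724.42776
City of Pellston: $1,372,852 × 0.00577 = $7,921.35604
Community College District: ($1,372,852 − $94,500) × 0.00423 = $1,278,352 × 0.00423 = $5,407.42896
Greystone Township: $1,372,852 × 0.00494 = $6,781.88888
Sable Creek County: ($1,372,852 − $94,500) × 0.00574 = $1,278,352 × 0.00574 = $7,337.74048
Levies subtotal = $58,172.84212
Total = $58,172.84212 + $395 = $58,567.84212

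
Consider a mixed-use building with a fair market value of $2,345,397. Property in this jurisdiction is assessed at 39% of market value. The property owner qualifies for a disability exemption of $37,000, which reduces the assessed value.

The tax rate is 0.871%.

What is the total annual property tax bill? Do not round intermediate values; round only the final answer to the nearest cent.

$7,644.81

Assessed value = $2,345,397 × 0.39 = $914,704.83
Taxable value = $914,704.83 − $37,000 = $877,704.83
Tax = $877,704.83 × 0.00871 = $7,644.8090693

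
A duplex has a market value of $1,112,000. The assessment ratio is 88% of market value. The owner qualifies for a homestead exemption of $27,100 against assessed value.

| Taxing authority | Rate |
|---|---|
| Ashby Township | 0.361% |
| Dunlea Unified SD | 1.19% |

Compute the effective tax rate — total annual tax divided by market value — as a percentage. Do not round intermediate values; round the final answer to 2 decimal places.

Assessed value = $1,112,000 × 0.88 = $978,560
Taxable value = $978,560 − $27,100 = $951,460
Ashby Township: $951,460 × 0.00361 = $3,434.7706
Dunlea Unified SD: $951,460 × 0.0119 = $11,322.374
Total tax = $14,757.1446
Effective rate = $14,757.1446 ÷ $1,112,000 = 1.33% of market value

1.33%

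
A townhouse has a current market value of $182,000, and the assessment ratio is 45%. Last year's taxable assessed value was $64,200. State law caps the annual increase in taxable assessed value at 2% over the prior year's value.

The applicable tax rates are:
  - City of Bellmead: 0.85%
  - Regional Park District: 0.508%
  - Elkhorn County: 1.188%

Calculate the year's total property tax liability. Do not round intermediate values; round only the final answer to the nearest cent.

Uncapped assessed value = $182,000 × 0.45 = $81,900
Cap limit = $64,200 × 1.02 = $65,484
Taxable assessed value = min($81,900, $65,484) = $65,484 (cap binds)
City of Bellmead: $65,484 × 0.0085 = $556.614
Regional Park District: $65,484 × 0.00508 = $332.65872
Elkhorn County: $65,484 × 0.01188 = $777.94992
Total = $1,667.22264

$1,667.22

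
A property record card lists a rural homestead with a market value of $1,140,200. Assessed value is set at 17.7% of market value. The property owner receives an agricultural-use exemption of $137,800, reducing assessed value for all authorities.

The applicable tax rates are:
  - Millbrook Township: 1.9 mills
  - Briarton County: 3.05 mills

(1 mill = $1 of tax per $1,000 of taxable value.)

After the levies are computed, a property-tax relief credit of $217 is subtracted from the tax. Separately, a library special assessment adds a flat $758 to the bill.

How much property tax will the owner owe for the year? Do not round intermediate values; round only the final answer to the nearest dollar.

$858

Assessed value = $1,140,200 × 0.177 = $201,815.4
Taxable value = $201,815.4 − $137,800 = $64,015.4
Millbrook Township: $64,015.4 × 0.0019 = $121.62926
Briarton County: $64,015.4 × 0.00305 = $195.24697
Levies subtotal = $316.87623
After credit = $316.87623 − $217 = $99.87623
Total = $99.87623 + $758 = $857.87623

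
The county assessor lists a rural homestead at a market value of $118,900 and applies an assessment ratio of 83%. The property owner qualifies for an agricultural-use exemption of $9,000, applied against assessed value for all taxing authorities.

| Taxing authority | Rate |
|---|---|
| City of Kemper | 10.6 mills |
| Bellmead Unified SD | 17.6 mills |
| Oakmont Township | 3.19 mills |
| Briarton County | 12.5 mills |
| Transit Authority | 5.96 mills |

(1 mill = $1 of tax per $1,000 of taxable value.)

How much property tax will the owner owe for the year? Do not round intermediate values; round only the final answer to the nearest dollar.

$4,471

Assessed value = $118,900 × 0.83 = $98,687
Taxable value = $98,687 − $9,000 = $89,687
City of Kemper: $89,687 × 0.0106 = $950.6822
Bellmead Unified SD: $89,687 × 0.0176 = $1,578.4912
Oakmont Township: $89,687 × 0.00319 = $286.10153
Briarton County: $89,687 × 0.0125 = $1,121.0875
Transit Authority: $89,687 × 0.00596 = $534.53452
Total = $950.6822 + $1,578.4912 + $286.10153 + $1,121.0875 + $534.53452 = $4,470.89695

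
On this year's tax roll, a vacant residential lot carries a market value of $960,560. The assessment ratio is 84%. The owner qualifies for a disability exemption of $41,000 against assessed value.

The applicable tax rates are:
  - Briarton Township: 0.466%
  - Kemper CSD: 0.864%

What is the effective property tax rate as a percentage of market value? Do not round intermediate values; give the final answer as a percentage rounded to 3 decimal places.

Assessed value = $960,560 × 0.84 = $806,870.4
Taxable value = $806,870.4 − $41,000 = $765,870.4
Briarton Township: $765,870.4 × 0.00466 = $3,568.956064
Kemper CSD: $765,870.4 × 0.00864 = $6,617.120256
Total tax = $10,186.07632
Effective rate = $10,186.07632 ÷ $960,560 = 1.060% of market value

1.060%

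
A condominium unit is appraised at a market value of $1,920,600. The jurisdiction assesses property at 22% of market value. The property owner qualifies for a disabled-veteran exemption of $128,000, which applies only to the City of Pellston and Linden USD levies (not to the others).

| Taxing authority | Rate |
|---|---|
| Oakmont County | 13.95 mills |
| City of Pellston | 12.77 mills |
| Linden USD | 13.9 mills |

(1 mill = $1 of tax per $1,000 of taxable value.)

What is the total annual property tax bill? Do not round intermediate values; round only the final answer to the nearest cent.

Assessed value = $1,920,600 × 0.22 = $422,532
Oakmont County: $422,532 × 0.01395 = $5,894.3214
City of Pellston: ($422,532 − $128,000) × 0.01277 = $294,532 × 0.01277 = $3,761.17364
Linden USD: ($422,532 − $128,000) × 0.0139 = $294,532 × 0.0139 = $4,093.9948
Total = $13,749.48984

$13,749.49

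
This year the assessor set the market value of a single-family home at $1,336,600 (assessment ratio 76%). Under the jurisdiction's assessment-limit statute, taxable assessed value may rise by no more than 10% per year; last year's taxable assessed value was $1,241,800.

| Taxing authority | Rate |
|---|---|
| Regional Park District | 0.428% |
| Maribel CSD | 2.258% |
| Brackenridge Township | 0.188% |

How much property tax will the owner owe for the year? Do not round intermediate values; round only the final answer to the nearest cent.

$29,194.55

Uncapped assessed value = $1,336,600 × 0.76 = $1,015,816
Cap limit = $1,241,800 × 1.1 = $1,365,980
Taxable assessed value = min($1,015,816, $1,365,980) = $1,015,816 (cap does not bind)
Regional Park District: $1,015,816 × 0.00428 = $4,347.69248
Maribel CSD: $1,015,816 × 0.02258 = $22,937.12528
Brackenridge Township: $1,015,816 × 0.00188 = $1,909.73408
Total = $29,194.55184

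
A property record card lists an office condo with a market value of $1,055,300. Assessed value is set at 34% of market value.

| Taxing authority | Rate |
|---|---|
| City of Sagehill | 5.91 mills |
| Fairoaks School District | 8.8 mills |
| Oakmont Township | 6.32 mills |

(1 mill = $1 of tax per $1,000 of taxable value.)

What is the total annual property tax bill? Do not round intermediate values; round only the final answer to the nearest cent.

Assessed value = $1,055,300 × 0.34 = $358,802
City of Sagehill: $358,802 × 0.00591 = $2,120.51982
Fairoaks School District: $358,802 × 0.0088 = $3,157.4576
Oakmont Township: $358,802 × 0.00632 = $2,267.62864
Total = $2,120.51982 + $3,157.4576 + $2,267.62864 = $7,545.60606

$7,545.61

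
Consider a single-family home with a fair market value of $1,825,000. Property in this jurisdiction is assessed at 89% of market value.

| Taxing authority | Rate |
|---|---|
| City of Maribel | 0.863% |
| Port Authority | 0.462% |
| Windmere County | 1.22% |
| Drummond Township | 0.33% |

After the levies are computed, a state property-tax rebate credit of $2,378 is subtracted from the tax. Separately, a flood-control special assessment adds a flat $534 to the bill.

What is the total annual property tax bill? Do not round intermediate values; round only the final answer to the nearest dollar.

$44,853

Assessed value = $1,825,000 × 0.89 = $1,624,250
City of Maribel: $1,624,250 × 0.00863 = $14,017.2775
Port Authority: $1,624,250 × 0.00462 = $7,504.035
Windmere County: $1,624,250 × 0.0122 = $19,815.85
Drummond Township: $1,624,250 × 0.0033 = $5,360.025
Levies subtotal = $46,697.1875
After credit = $46,697.1875 − $2,378 = $44,319.1875
Total = $44,319.1875 + $534 = $44,853.1875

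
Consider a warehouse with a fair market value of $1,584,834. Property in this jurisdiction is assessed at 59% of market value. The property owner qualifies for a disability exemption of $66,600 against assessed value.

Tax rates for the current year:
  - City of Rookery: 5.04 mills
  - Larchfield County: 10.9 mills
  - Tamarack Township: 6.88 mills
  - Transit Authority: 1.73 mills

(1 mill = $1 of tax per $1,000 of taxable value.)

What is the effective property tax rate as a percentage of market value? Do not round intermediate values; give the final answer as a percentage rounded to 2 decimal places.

Assessed value = $1,584,834 × 0.59 = $935,052.06
Taxable value = $935,052.06 − $66,600 = $868,452.06
City of Rookery: $868,452.06 × 0.00504 = $4,376.9983824
Larchfield County: $868,452.06 × 0.0109 = $9,466.127454
Tamarack Township: $868,452.06 × 0.00688 = $5,974.9501728
Transit Authority: $868,452.06 × 0.00173 = $1,502.4220638
Total tax = $21,320.498073
Effective rate = $21,320.498073 ÷ $1,584,834 = 1.35% of market value

1.35%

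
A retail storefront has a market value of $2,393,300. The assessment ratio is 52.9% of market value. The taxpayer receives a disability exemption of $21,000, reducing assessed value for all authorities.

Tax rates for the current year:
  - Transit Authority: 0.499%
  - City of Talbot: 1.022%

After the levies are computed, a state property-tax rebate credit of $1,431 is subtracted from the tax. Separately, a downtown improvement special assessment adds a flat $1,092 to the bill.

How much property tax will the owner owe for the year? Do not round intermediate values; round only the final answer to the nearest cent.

Assessed value = $2,393,300 × 0.529 = $1,266,055.7
Taxable value = $1,266,055.7 − $21,000 = $1,245,055.7
Transit Authority: $1,245,055.7 × 0.00499 = $6,212.827943
City of Talbot: $1,245,055.7 × 0.01022 = $12,724.469254
Levies subtotal = $18,937.297197
After credit = $18,937.297197 − $1,431 = $17,506.297197
Total = $17,506.297197 + $1,092 = $18,598.297197

$18,598.30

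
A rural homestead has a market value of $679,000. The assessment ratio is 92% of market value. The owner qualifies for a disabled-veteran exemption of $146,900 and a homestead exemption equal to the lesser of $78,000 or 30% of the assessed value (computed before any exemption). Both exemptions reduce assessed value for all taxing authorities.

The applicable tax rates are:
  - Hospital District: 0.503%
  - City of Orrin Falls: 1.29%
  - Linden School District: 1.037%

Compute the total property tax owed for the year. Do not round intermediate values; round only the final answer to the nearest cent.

$11,313.77

Assessed value = $679,000 × 0.92 = $624,680
Homestead exemption = min($78,000, 30% × $624,680) = min($78,000, $187,404) = $78,000 (dollar cap binds)
Taxable value = $624,680 − $146,900 − $78,000 = $399,780
Hospital District: $399,780 × 0.00503 = $2,010.8934
City of Orrin Falls: $399,780 × 0.0129 = $5,157.162
Linden School District: $399,780 × 0.01037 = $4,145.7186
Total = $11,313.774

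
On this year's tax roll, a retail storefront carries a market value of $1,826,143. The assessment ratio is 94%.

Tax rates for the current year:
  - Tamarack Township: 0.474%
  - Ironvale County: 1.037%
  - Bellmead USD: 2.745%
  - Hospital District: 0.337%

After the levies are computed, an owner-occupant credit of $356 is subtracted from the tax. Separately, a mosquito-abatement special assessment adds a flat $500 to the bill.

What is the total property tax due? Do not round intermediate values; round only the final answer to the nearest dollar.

$78,986

Assessed value = $1,826,143 × 0.94 = $1,716,574.42
Tamarack Township: $1,716,574.42 × 0.00474 = $8,136.5627508
Ironvale County: $1,716,574.42 × 0.01037 = $17,800.8767354
Bellmead USD: $1,716,574.42 × 0.02745 = $47,119.967829
Hospital District: $1,716,574.42 × 0.00337 = $5,784.8557954
Levies subtotal = $78,842.2631106
After credit = $78,842.2631106 − $356 = $78,486.2631106
Total = $78,486.2631106 + $500 = $78,986.2631106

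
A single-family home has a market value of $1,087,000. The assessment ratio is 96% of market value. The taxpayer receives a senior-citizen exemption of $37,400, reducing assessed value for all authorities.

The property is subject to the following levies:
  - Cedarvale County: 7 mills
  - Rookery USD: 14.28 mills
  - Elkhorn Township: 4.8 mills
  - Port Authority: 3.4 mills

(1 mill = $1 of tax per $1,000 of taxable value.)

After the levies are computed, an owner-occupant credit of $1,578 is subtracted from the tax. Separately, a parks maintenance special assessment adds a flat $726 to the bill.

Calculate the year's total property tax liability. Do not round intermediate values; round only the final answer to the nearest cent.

$28,808.42

Assessed value = $1,087,000 × 0.96 = $1,043,520
Taxable value = $1,043,520 − $37,400 = $1,006,120
Cedarvale County: $1,006,120 × 0.007 = $7,042.84
Rookery USD: $1,006,120 × 0.01428 = $14,367.3936
Elkhorn Township: $1,006,120 × 0.0048 = $4,829.376
Port Authority: $1,006,120 × 0.0034 = $3,420.808
Levies subtotal = $29,660.4176
After credit = $29,660.4176 − $1,578 = $28,082.4176
Total = $28,082.4176 + $726 = $28,808.4176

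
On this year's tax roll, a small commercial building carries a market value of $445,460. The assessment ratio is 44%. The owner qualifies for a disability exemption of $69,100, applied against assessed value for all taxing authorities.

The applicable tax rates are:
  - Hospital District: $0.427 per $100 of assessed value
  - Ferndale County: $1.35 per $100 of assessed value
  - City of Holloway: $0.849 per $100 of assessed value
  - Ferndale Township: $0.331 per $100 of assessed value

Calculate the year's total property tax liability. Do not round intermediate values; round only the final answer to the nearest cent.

Assessed value = $445,460 × 0.44 = $196,002.4
Taxable value = $196,002.4 − $69,100 = $126,902.4
Hospital District: $126,902.4 × 0.00427 = $541.873248
Ferndale County: $126,902.4 × 0.0135 = $1,713.1824
City of Holloway: $126,902.4 × 0.00849 = $1,077.401376
Ferndale Township: $126,902.4 × 0.00331 = $420.046944
Total = $541.873248 + $1,713.1824 + $1,077.401376 + $420.046944 = $3,752.503968

$3,752.50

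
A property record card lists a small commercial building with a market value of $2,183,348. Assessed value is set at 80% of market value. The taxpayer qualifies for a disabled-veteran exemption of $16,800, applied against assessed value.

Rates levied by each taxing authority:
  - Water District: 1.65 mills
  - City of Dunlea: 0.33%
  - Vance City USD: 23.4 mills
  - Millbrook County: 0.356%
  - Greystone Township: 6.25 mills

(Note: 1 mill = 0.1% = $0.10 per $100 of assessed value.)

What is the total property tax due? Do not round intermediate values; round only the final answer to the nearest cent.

$66,012.16

Assessed value = $2,183,348 × 0.8 = $1,746,678.4
Taxable value = $1,746,678.4 − $16,800 = $1,729,878.4
Water District: $1,729,878.4 × 0.00165 = $2,854.29936
City of Dunlea: $1,729,878.4 × 0.0033 = $5,708.59872
Vance City USD: $1,729,878.4 × 0.0234 = $40,479.15456
Millbrook County: $1,729,878.4 × 0.00356 = $6,158.367104
Greystone Township: $1,729,878.4 × 0.00625 = $10,811.74
Total = $66,012.159744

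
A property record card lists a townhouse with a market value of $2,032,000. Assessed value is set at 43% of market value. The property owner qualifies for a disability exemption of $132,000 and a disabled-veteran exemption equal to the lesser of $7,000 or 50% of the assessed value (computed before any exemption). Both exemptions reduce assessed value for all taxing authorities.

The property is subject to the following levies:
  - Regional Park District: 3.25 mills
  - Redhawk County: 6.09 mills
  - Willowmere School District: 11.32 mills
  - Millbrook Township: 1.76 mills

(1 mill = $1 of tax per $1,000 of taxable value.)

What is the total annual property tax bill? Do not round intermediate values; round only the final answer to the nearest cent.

$16,473.32

Assessed value = $2,032,000 × 0.43 = $873,760
Disabled-veteran exemption = min($7,000, 50% × $873,760) = min($7,000, $436,880) = $7,000 (dollar cap binds)
Taxable value = $873,760 − $132,000 − $7,000 = $734,760
Regional Park District: $734,760 × 0.00325 = $2,387.97
Redhawk County: $734,760 × 0.00609 = $4,474.6884
Willowmere School District: $734,760 × 0.01132 = $8,317.4832
Millbrook Township: $734,760 × 0.00176 = $1,293.1776
Total = $16,473.3192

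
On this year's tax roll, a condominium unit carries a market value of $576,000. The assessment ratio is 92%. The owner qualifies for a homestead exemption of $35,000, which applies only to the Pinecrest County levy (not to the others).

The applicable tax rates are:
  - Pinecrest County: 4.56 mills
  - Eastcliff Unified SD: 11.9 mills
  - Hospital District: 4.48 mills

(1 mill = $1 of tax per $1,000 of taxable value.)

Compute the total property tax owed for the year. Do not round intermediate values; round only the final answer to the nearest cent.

Assessed value = $576,000 × 0.92 = $529,920
Pinecrest County: ($529,920 − $35,000) × 0.00456 = $494,920 × 0.00456 = $2,256.8352
Eastcliff Unified SD: $529,920 × 0.0119 = $6,306.048
Hospital District: $529,920 × 0.00448 = $2,374.0416
Total = $10,936.9248

$10,936.92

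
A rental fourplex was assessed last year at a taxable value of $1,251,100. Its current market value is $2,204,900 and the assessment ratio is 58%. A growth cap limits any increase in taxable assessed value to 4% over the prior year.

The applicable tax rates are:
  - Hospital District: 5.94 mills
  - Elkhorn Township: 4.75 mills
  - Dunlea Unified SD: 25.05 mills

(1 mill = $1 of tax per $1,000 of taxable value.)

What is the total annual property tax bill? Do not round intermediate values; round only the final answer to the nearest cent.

Uncapped assessed value = $2,204,900 × 0.58 = $1,278,842
Cap limit = $1,251,100 × 1.04 = $1,301,144
Taxable assessed value = min($1,278,842, $1,301,144) = $1,278,842 (cap does not bind)
Hospital District: $1,278,842 × 0.00594 = $7,596.32148
Elkhorn Township: $1,278,842 × 0.00475 = $6,074.4995
Dunlea Unified SD: $1,278,842 × 0.02505 = $32,034.9921
Total = $45,705.81308

$45,705.81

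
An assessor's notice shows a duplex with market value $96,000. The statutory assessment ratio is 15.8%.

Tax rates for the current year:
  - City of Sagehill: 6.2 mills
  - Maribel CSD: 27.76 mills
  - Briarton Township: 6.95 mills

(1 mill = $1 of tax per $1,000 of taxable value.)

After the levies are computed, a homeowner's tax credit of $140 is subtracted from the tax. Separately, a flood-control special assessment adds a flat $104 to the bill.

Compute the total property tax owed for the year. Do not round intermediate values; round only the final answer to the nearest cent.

Assessed value = $96,000 × 0.158 = $15,168
City of Sagehill: $15,168 × 0.0062 = $94.0416
Maribel CSD: $15,168 × 0.02776 = $421.06368
Briarton Township: $15,168 × 0.00695 = $105.4176
Levies subtotal = $620.52288
After credit = $620.52288 − $140 = $480.52288
Total = $480.52288 + $104 = $584.52288

$584.52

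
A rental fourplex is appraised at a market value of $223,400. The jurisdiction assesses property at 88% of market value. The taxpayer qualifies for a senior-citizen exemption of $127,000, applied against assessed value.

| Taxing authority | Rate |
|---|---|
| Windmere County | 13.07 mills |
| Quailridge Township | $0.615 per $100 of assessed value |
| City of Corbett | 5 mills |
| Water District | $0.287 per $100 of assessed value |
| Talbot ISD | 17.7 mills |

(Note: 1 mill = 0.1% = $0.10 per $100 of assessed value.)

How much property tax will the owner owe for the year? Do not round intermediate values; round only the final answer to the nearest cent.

$3,117.03

Assessed value = $223,400 × 0.88 = $196,592
Taxable value = $196,592 − $127,000 = $69,592
Windmere County: $69,592 × 0.01307 = $909.56744
Quailridge Township: $69,592 × 0.00615 = $427.9908
City of Corbett: $69,592 × 0.005 = $347.96
Water District: $69,592 × 0.00287 = $199.72904
Talbot ISD: $69,592 × 0.0177 = $1,231.7784
Total = $3,117.02568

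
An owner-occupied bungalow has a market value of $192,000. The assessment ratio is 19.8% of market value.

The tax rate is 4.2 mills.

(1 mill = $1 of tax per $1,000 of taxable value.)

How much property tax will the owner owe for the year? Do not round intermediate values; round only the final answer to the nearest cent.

$159.67

Assessed value = $192,000 × 0.198 = $38,016
Tax = $38,016 × 0.0042 = $159.6672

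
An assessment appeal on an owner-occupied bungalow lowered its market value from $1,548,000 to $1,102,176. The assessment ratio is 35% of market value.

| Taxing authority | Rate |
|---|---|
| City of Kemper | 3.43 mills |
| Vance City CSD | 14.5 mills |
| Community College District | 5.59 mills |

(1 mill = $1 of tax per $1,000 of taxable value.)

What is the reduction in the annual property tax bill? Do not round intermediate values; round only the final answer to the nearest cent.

$3,670.02

Old assessed value = $1,548,000 × 0.35 = $541,800
New assessed value = $1,102,176 × 0.35 = $385,761.6
Combined rate = 0.00343 + 0.0145 + 0.00559 = 0.02352
Old tax = $541,800 × 0.02352 = $12,743.136
New tax = $385,761.6 × 0.02352 = $9,073.112832
Reduction = $12,743.136 − $9,073.112832 = $3,670.023168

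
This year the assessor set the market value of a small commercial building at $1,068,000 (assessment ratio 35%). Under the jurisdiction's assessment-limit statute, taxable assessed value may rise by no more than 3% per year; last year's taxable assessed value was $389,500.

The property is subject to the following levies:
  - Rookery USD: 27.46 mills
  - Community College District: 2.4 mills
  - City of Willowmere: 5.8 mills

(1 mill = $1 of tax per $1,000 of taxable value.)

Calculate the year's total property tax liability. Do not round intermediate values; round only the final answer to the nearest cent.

Uncapped assessed value = $1,068,000 × 0.35 = $373,800
Cap limit = $389,500 × 1.03 = $401,185
Taxable assessed value = min($373,800, $401,185) = $373,800 (cap does not bind)
Rookery USD: $373,800 × 0.02746 = $10,264.548
Community College District: $373,800 × 0.0024 = $897.12
City of Willowmere: $373,800 × 0.0058 = $2,168.04
Total = $13,329.708

$13,329.71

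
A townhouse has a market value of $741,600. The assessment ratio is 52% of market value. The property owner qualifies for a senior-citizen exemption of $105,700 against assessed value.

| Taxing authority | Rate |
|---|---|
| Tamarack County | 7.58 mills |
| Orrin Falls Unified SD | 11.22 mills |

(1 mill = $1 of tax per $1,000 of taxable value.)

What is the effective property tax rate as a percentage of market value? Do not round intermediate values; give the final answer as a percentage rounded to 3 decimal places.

0.710%

Assessed value = $741,600 × 0.52 = $385,632
Taxable value = $385,632 − $105,700 = $279,932
Tamarack County: $279,932 × 0.00758 = $2,121.88456
Orrin Falls Unified SD: $279,932 × 0.01122 = $3,140.83704
Total tax = $5,262.7216
Effective rate = $5,262.7216 ÷ $741,600 = 0.710% of market value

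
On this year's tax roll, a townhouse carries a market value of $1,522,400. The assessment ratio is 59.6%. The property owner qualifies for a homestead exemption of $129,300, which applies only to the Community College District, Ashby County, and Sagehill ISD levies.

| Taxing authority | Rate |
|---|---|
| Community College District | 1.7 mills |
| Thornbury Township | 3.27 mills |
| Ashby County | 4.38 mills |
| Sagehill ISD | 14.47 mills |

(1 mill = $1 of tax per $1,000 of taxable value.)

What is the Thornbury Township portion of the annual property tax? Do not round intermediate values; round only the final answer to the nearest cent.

Assessed value = $1,522,400 × 0.596 = $907,350.4
Thornbury Township taxable value = $907,350.4 (exemption does not apply)
Thornbury Township levy = $907,350.4 × 0.00327 = $2,967.035808

$2,967.04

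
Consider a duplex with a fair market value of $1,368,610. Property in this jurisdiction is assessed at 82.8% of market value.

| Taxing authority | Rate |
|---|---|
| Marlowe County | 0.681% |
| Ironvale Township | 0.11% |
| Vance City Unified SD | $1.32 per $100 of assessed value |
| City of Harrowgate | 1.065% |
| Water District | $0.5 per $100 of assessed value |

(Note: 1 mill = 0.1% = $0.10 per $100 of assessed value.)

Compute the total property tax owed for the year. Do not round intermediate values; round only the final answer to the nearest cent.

$41,656.77

Assessed value = $1,368,610 × 0.828 = $1,133,209.08
Marlowe County: $1,133,209.08 × 0.00681 = $7,717.1538348
Ironvale Township: $1,133,209.08 × 0.0011 = $1,246.529988
Vance City Unified SD: $1,133,209.08 × 0.0132 = $14,958.359856
City of Harrowgate: $1,133,209.08 × 0.01065 = $12,068.676702
Water District: $1,133,209.08 × 0.005 = $5,666.0454
Total = $41,656.7657808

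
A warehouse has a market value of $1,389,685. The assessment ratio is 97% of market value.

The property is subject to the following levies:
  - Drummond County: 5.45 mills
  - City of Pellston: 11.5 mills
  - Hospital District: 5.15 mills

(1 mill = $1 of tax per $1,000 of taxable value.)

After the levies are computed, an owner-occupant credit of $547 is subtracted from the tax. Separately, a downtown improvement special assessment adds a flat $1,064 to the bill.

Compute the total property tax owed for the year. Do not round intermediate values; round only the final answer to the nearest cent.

Assessed value = $1,389,685 × 0.97 = $1,347,994.45
Drummond County: $1,347,994.45 × 0.00545 = $7,346.5697525
City of Pellston: $1,347,994.45 × 0.0115 = $15,501.936175
Hospital District: $1,347,994.45 × 0.00515 = $6,942.1714175
Levies subtotal = $29,790.677345
After credit = $29,790.677345 − $547 = $29,243.677345
Total = $29,243.677345 + $1,064 = $30,307.677345

$30,307.68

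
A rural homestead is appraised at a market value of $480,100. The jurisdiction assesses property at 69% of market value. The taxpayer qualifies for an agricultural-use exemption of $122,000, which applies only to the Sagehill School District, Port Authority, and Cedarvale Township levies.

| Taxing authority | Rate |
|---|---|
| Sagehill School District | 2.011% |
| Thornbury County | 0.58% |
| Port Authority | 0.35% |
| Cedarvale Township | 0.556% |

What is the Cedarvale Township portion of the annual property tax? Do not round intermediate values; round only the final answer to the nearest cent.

Assessed value = $480,100 × 0.69 = $331,269
Cedarvale Township taxable value = $331,269 − $122,000 = $209,269
Cedarvale Township levy = $209,269 × 0.00556 = $1,163.53564

$1,163.54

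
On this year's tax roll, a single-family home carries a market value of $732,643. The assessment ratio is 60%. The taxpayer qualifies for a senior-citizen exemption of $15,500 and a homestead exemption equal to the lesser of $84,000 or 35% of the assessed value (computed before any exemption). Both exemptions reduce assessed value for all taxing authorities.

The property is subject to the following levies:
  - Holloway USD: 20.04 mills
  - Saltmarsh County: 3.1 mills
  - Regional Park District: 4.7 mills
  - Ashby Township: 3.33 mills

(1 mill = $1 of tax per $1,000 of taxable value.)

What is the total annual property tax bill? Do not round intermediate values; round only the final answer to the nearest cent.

Assessed value = $732,643 × 0.6 = $439,585.8
Homestead exemption = min($84,000, 35% × $439,585.8) = min($84,000, $153,855.03) = $84,000 (dollar cap binds)
Taxable value = $439,585.8 − $15,500 − $84,000 = $340,085.8
Holloway USD: $340,085.8 × 0.02004 = $6,815.319432
Saltmarsh County: $340,085.8 × 0.0031 = $1,054.26598
Regional Park District: $340,085.8 × 0.0047 = $1,598.40326
Ashby Township: $340,085.8 × 0.00333 = $1,132.485714
Total = $10,600.474386

$10,600.47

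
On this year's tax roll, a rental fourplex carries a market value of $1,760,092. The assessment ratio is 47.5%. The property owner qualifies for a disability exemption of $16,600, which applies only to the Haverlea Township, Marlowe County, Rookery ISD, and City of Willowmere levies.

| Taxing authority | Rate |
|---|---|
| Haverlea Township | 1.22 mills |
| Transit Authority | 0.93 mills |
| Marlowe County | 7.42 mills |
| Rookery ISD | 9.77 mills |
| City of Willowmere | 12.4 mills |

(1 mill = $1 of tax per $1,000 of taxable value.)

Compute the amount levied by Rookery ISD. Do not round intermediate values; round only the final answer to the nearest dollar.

$8,006

Assessed value = $1,760,092 × 0.475 = $836,043.7
Rookery ISD taxable value = $836,043.7 − $16,600 = $819,443.7
Rookery ISD levy = $819,443.7 × 0.00977 = $8,005.964949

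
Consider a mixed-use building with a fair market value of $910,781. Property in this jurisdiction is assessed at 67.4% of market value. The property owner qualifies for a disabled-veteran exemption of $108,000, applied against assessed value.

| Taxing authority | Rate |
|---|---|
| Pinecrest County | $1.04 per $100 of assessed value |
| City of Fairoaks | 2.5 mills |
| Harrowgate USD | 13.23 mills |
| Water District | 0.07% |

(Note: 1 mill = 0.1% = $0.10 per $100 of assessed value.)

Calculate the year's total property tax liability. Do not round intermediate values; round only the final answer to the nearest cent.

Assessed value = $910,781 × 0.674 = $613,866.394
Taxable value = $613,866.394 − $108,000 = $505,866.394
Pinecrest County: $505,866.394 × 0.0104 = $5,261.0104976
City of Fairoaks: $505,866.394 × 0.0025 = $1,264.665985
Harrowgate USD: $505,866.394 × 0.01323 = $6,692.61239262
Water District: $505,866.394 × 0.0007 = $354.1064758
Total = $13,572.39535102

$13,572.40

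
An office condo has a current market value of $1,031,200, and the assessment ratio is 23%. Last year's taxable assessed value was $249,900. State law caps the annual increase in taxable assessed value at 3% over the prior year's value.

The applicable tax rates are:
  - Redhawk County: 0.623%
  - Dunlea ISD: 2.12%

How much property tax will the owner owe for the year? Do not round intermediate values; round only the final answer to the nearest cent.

Uncapped assessed value = $1,031,200 × 0.23 = $237,176
Cap limit = $249,900 × 1.03 = $257,397
Taxable assessed value = min($237,176, $257,397) = $237,176 (cap does not bind)
Redhawk County: $237,176 × 0.00623 = $1,477.60648
Dunlea ISD: $237,176 × 0.0212 = $5,028.1312
Total = $6,505.73768

$6,505.74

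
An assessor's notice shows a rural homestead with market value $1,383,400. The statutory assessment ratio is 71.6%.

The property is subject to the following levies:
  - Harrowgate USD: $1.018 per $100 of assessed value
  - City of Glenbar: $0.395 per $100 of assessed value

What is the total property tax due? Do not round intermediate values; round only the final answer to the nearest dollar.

$13,996

Assessed value = $1,383,400 × 0.716 = $990,514.4
Harrowgate USD: $990,514.4 × 0.01018 = $10,083.436592
City of Glenbar: $990,514.4 × 0.00395 = $3,912.53188
Total = $10,083.436592 + $3,912.53188 = $13,995.968472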